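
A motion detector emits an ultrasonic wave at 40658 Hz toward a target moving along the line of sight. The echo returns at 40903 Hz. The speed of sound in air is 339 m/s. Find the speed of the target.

Double Doppler shift off a moving reflector: f₂ = f₀ · (v + u)/(v − u) (u > 0 toward emitter).
Rearranging, u = v · (f₂ − f₀)/(f₂ + f₀) = 339 × 245/81561 ≈ 1.02 m/s.
So the target is moving at 1.02 m/s toward the emitter.

1.02 m/s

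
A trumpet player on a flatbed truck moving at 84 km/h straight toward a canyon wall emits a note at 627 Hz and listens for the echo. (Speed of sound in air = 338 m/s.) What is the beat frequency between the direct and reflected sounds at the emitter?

93 Hz

84 km/h = 23.33 m/s.
The canyon wall receives the sound from a moving source: f₁ = f₀ · v/(v − v_e) = 627 × 338/314.67 ≈ 673.5 Hz.
On the return leg the trumpet player on a flatbed truck is a moving observer: f₂ = f₁ · (v + v_e)/v = 673.5 × 361.33/338 ≈ 720.0 Hz.
Beat against the emitted tone: |f₂ − f₀| = 2v_e·f₀/(v − v_e) = 2 × 23.33 × 627/314.67 ≈ 93 Hz.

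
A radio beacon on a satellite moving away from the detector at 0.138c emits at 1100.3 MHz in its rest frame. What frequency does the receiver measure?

957.6 MHz

Relativistic Doppler for frequency: f' = f₀ · √((1 − β)/(1 + β)).
f' = 1100.3 × √(0.8620/1.1380) = 1100.3 × 0.87033 ≈ 957.6 MHz.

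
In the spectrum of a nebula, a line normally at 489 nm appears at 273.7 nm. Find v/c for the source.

λ'/λ₀ = 0.5597 < 1 (blueshift), so the source is approaching.
λ'/λ₀ = √((1 − β)/(1 + β)) for an approaching source ⇒ β = (1 − r²)/(1 + r²) with r = λ'/λ₀.
β = (1 − 0.3133)/(1 + 0.3133) ≈ 0.523.

0.523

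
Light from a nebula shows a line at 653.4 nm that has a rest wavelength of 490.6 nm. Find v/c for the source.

0.279

λ'/λ₀ = 1.3318 > 1 (redshift), so the source is receding.
λ'/λ₀ = √((1 + β)/(1 − β)) for a receding source ⇒ β = (r² − 1)/(r² + 1) with r = λ'/λ₀.
β = (1.7738 − 1)/(1.7738 + 1) ≈ 0.279.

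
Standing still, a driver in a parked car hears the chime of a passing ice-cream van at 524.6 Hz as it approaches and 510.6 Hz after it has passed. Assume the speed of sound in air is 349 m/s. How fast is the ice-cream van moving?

f₁/f₂ = (v + v_s)/(v − v_s), so v_s = v · (f₁ − f₂)/(f₁ + f₂).
v_s = 349 × (524.6 − 510.6)/(524.6 + 510.6) = 349 × 14.0/1035.2 ≈ 4.7 m/s.

4.7 m/s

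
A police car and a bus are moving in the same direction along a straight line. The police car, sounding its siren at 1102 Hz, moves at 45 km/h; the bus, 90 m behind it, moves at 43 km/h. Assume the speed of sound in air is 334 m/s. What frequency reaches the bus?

45 km/h = 12.5 m/s; 43 km/h = 11.94 m/s.
The bus is behind, so the police car is moving away from it while the bus is moving toward the police car.
Both move, so f' = f · (v + v_o)/(v + v_s).
f' = 1102 × (334 + 11.94)/(334 + 12.5) = 1102 × 345.94/346.5 ≈ 1100 Hz.

1100 Hz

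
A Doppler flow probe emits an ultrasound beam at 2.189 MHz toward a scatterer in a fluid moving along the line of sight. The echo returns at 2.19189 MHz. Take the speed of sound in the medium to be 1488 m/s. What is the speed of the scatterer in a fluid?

Double Doppler shift off a moving reflector: f₂ = f₀ · (v + u)/(v − u) (u > 0 toward emitter).
Rearranging, u = v · (f₂ − f₀)/(f₂ + f₀) = 1488 × 0.00289/4.38089 ≈ 0.98 m/s.
So the scatterer in a fluid is moving at 0.98 m/s toward the emitter.

0.98 m/s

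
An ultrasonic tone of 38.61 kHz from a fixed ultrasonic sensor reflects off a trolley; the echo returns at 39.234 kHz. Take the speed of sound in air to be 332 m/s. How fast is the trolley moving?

Double Doppler shift off a moving reflector: f₂ = f₀ · (v + u)/(v − u) (u > 0 toward emitter).
Rearranging, u = v · (f₂ − f₀)/(f₂ + f₀) = 332 × 0.624/77.844 ≈ 2.66 m/s.
So the trolley is moving at 2.66 m/s toward the emitter.

2.66 m/s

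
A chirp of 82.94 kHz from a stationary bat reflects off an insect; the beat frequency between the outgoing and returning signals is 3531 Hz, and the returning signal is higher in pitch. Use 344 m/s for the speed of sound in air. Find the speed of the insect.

7.2 m/s

Double Doppler shift off a moving reflector: f₂ = f₀ · (v + u)/(v − u) (u > 0 toward emitter).
Returning signal is higher, so f₂ = f₀ + Δf = 82940 + 3531 = 86471 Hz.
Rearranging, u = v · (f₂ − f₀)/(f₂ + f₀) = 344 × 3531/169411 ≈ 7.2 m/s.
So the insect is moving at 7.2 m/s toward the emitter.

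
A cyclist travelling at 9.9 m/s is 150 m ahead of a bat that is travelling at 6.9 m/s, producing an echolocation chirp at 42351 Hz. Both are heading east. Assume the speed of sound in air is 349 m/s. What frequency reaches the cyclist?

41980 Hz

The cyclist is ahead, so the bat is moving toward it while the cyclist is moving away from the bat.
With source approaching and observer receding, f' = f · (v − v_o)/(v − v_s).
f' = 42351 × (349 − 9.9)/(349 − 6.9) = 42351 × 339.1/342.1 ≈ 41980 Hz.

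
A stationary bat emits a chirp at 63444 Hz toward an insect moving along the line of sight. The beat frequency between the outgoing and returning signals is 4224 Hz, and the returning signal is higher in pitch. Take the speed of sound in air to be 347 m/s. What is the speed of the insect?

Double Doppler shift off a moving reflector: f₂ = f₀ · (v + u)/(v − u) (u > 0 toward emitter).
Returning signal is higher, so f₂ = f₀ + Δf = 63444 + 4224 = 67668 Hz.
Rearranging, u = v · (f₂ − f₀)/(f₂ + f₀) = 347 × 4224/131112 ≈ 11.2 m/s.
So the insect is moving at 11.2 m/s toward the emitter.

11.2 m/s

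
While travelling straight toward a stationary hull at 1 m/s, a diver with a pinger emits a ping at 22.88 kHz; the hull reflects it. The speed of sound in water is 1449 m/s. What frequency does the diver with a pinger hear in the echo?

22.9 kHz

The hull receives the sound from a moving source: f₁ = f₀ · v/(v − v_e) = 22.88 × 1449/1448 ≈ 22.9 kHz.
On the return leg the diver with a pinger is a moving observer: f₂ = f₁ · (v + v_e)/v = 22.9 × 1450/1449 ≈ 22.9 kHz.
Equivalently f₂ = f₀ · (v + v_e)/(v − v_e).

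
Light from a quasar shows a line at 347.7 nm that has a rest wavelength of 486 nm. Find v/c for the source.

λ'/λ₀ = 0.7154 < 1 (blueshift), so the source is approaching.
λ'/λ₀ = √((1 − β)/(1 + β)) for an approaching source ⇒ β = (1 − r²)/(1 + r²) with r = λ'/λ₀.
β = (1 − 0.5118)/(1 + 0.5118) ≈ 0.323.

0.323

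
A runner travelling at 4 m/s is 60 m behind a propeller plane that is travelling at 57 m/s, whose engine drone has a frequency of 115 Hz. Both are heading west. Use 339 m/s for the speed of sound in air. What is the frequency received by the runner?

The runner is behind, so the propeller plane is moving away from it while the runner is moving toward the propeller plane.
Both move, so f' = f · (v + v_o)/(v + v_s).
f' = 115 × (339 + 4)/(339 + 57) = 115 × 343/396 ≈ 100 Hz.

100 Hz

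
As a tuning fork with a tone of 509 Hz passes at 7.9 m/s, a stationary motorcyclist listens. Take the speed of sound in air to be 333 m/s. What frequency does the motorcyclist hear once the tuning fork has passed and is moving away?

497 Hz

Receding: f₂ = f · v/(v + v_s) = 509 × 333/340.9 ≈ 497 Hz.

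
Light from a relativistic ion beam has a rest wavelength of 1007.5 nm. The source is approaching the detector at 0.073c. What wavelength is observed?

936.5 nm

Relativistic Doppler for wavelength: λ' = λ₀ · √((1 − β)/(1 + β)).
λ' = 1007.5 × √(0.9270/1.0730) = 1007.5 × 0.92948 ≈ 936.5 nm.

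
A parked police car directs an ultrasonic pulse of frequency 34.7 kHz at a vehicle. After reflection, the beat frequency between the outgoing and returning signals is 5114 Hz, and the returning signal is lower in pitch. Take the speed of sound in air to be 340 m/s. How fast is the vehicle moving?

Double Doppler shift off a moving reflector: f₂ = f₀ · (v + u)/(v − u) (u > 0 toward emitter).
Returning signal is lower, so f₂ = f₀ − Δf = 34700 − 5114 = 29586 Hz.
Rearranging, u = v · (f₂ − f₀)/(f₂ + f₀) = 340 × -5114/64286 ≈ -27 m/s.
So the vehicle is moving at 27 m/s away from the emitter.

27 m/s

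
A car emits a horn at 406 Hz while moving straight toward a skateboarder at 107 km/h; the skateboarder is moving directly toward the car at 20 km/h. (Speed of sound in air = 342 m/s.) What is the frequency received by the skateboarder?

452 Hz

107 km/h = 29.72 m/s; 20 km/h = 5.556 m/s.
Both move, so f' = f · (v + v_o)/(v − v_s).
f' = 406 × (342 + 5.556)/(342 − 29.72) = 406 × 347.56/312.28 ≈ 452 Hz.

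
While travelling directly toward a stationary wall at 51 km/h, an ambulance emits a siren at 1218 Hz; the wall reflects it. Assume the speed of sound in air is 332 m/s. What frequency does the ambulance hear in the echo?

1327 Hz

51 km/h = 14.17 m/s.
The wall receives the sound from a moving source: f₁ = f₀ · v/(v − v_e) = 1218 × 332/317.83 ≈ 1272 Hz.
On the return leg the ambulance is a moving observer: f₂ = f₁ · (v + v_e)/v = 1272 × 346.17/332 ≈ 1327 Hz.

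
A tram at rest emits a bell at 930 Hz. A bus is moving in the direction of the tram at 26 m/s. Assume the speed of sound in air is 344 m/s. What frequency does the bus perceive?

1000 Hz

Only the observer moves, toward the source, so f' = f · (v + v_o)/v.
f' = 930 × (344 + 26)/344 = 930 × 370/344 ≈ 1000 Hz.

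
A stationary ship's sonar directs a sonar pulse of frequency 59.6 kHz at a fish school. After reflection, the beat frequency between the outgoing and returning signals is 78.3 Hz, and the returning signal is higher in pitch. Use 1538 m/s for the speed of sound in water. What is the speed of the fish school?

Double Doppler shift off a moving reflector: f₂ = f₀ · (v + u)/(v − u) (u > 0 toward emitter).
Returning signal is higher, so f₂ = f₀ + Δf = 59600 + 78.3 = 59678.3 Hz.
Rearranging, u = v · (f₂ − f₀)/(f₂ + f₀) = 1538 × 78.3/119278.3 ≈ 1.01 m/s.
So the fish school is moving at 1.01 m/s toward the emitter.

1.01 m/s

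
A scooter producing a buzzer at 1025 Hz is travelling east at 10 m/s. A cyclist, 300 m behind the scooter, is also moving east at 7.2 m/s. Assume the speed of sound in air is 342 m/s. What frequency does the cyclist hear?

1017 Hz

The cyclist is behind, so the scooter is moving away from it while the cyclist is moving toward the scooter.
General Doppler shift: f' = f · (v + v_o)/(v + v_s).
f' = 1025 × (342 + 7.2)/(342 + 10) = 1025 × 349.2/352 ≈ 1017 Hz.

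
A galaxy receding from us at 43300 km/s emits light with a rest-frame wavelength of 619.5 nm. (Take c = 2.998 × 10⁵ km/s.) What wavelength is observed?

β = v/c = 43300/299800 = 0.1444.
Relativistic Doppler for wavelength: λ' = λ₀ · √((1 + β)/(1 − β)).
λ' = 619.5 × √(1.1444/0.8556) = 619.5 × 1.15656 ≈ 716.5 nm.

716.5 nm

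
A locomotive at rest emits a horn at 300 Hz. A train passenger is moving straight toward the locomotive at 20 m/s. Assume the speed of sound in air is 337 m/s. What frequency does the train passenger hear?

318 Hz

Moving observer, stationary source: f' = f · (v + v_o)/v.
f' = 300 × (337 + 20)/337 = 300 × 357/337 ≈ 318 Hz.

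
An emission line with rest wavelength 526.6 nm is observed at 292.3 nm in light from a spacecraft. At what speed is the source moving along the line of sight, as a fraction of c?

0.529c

λ'/λ₀ = 0.5551 < 1 (blueshift), so the source is approaching.
λ'/λ₀ = √((1 − β)/(1 + β)) for an approaching source ⇒ β = (1 − r²)/(1 + r²) with r = λ'/λ₀.
β = (1 − 0.3081)/(1 + 0.3081) ≈ 0.529.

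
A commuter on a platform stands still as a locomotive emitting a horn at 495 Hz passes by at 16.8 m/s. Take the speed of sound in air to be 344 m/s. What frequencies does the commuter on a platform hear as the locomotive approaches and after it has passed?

520 Hz approaching; 472 Hz receding

Approaching: f₁ = f · v/(v − v_s) = 495 × 344/327.2 ≈ 520 Hz.
Receding: f₂ = f · v/(v + v_s) = 495 × 344/360.8 ≈ 472 Hz.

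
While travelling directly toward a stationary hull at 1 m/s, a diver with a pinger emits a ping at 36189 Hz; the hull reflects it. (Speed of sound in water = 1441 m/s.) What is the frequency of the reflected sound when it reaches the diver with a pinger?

The hull receives the sound from a moving source: f₁ = f₀ · v/(v − v_e) = 36189 × 1441/1440 ≈ 36214 Hz.
On the return leg the diver with a pinger is a moving observer: f₂ = f₁ · (v + v_e)/v = 36214 × 1442/1441 ≈ 36239 Hz.

36239 Hz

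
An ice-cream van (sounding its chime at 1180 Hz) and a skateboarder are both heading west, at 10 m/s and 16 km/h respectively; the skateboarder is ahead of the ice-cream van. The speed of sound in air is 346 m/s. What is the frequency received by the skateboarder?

16 km/h = 4.444 m/s.
The skateboarder is ahead, so the ice-cream van is moving toward it while the skateboarder is moving away from the ice-cream van.
Both move, so f' = f · (v − v_o)/(v − v_s).
f' = 1180 × (346 − 4.444)/(346 − 10) = 1180 × 341.56/336 ≈ 1200 Hz.

1200 Hz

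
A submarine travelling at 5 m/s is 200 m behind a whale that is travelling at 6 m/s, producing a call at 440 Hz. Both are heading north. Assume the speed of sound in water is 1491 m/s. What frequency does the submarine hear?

The submarine is behind, so the whale is moving away from it while the submarine is moving toward the whale.
General Doppler shift: f' = f · (v + v_o)/(v + v_s).
f' = 440 × (1491 + 5)/(1491 + 6) = 440 × 1496/1497 ≈ 440 Hz.

440 Hz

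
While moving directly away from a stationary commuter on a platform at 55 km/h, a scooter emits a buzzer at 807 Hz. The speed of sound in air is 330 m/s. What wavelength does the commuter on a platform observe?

42.8 cm

55 km/h = 15.28 m/s.
Moving source, stationary observer: f' = f · v/(v + v_s) since the source is receding.
f' = 807 × 330/(330 + 15.28) ≈ 771 Hz.
λ' = v/f' = 330/771.292 ≈ 42.8 cm.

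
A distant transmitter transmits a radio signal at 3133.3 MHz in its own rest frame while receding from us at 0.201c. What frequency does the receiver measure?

2555.7 MHz

Relativistic Doppler for frequency: f' = f₀ · √((1 − β)/(1 + β)).
f' = 3133.3 × √(0.7990/1.2010) = 3133.3 × 0.81565 ≈ 2555.7 MHz.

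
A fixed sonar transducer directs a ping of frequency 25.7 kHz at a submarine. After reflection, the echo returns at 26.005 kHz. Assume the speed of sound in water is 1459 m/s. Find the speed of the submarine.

Double Doppler shift off a moving reflector: f₂ = f₀ · (v + u)/(v − u) (u > 0 toward emitter).
Rearranging, u = v · (f₂ − f₀)/(f₂ + f₀) = 1459 × 0.305/51.705 ≈ 8.6 m/s.
So the submarine is moving at 8.6 m/s toward the emitter.

8.6 m/s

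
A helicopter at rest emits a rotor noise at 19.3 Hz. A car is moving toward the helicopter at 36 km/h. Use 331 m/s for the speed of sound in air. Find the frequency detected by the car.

36 km/h = 10 m/s.
Moving observer, stationary source: f' = f · (v + v_o)/v.
f' = 19.3 × (331 + 10)/331 = 19.3 × 341/331 ≈ 19.9 Hz.

19.9 Hz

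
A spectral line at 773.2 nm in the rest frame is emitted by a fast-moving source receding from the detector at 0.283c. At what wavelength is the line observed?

1034.3 nm

Relativistic Doppler for wavelength: λ' = λ₀ · √((1 + β)/(1 − β)).
λ' = 773.2 × √(1.2830/0.7170) = 773.2 × 1.33768 ≈ 1034.3 nm.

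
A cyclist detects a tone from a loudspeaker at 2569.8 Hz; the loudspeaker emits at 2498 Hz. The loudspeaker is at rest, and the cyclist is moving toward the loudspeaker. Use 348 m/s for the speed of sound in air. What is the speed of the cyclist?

f' = f · (v + v_o)/v ⇒ v_o = v · |f'/f − 1|.
v_o = 348 × |2569.8/2498 − 1| = 348 × 0.02874 ≈ 10.0 m/s.

10.0 m/s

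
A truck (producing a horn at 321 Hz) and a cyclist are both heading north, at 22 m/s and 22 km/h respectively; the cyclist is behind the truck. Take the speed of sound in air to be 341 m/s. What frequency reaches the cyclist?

22 km/h = 6.111 m/s.
The cyclist is behind, so the truck is moving away from it while the cyclist is moving toward the truck.
Both move, so f' = f · (v + v_o)/(v + v_s).
f' = 321 × (341 + 6.111)/(341 + 22) = 321 × 347.11/363 ≈ 307 Hz.

307 Hz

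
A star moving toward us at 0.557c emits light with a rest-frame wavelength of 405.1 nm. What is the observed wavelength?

216.1 nm

Relativistic Doppler for wavelength: λ' = λ₀ · √((1 − β)/(1 + β)).
λ' = 405.1 × √(0.4430/1.5570) = 405.1 × 0.53341 ≈ 216.1 nm.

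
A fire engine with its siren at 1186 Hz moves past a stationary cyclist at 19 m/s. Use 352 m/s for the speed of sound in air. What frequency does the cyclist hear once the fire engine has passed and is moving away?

Receding: f₂ = f · v/(v + v_s) = 1186 × 352/371 ≈ 1125 Hz.

1125 Hz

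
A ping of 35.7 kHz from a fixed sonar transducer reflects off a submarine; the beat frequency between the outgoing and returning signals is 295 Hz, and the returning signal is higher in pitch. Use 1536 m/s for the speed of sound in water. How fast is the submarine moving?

6.3 m/s

Double Doppler shift off a moving reflector: f₂ = f₀ · (v + u)/(v − u) (u > 0 toward emitter).
Returning signal is higher, so f₂ = f₀ + Δf = 35700 + 295 = 35995 Hz.
Rearranging, u = v · (f₂ − f₀)/(f₂ + f₀) = 1536 × 295/71695 ≈ 6.3 m/s.
So the submarine is moving at 6.3 m/s toward the emitter.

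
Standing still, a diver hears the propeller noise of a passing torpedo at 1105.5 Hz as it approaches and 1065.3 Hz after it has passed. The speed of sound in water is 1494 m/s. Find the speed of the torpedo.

28 m/s

f₁/f₂ = (v + v_s)/(v − v_s), so v_s = v · (f₁ − f₂)/(f₁ + f₂).
v_s = 1494 × (1105.5 − 1065.3)/(1105.5 + 1065.3) = 1494 × 40.2/2170.8 ≈ 28 m/s.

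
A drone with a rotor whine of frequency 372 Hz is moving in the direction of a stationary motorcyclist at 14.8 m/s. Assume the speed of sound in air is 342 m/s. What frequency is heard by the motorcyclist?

Only the source moves, toward the listener, so f' = f · v/(v − v_s).
f' = 372 × 342/(342 − 14.8) = 372 × 342/327.2 ≈ 389 Hz.

389 Hz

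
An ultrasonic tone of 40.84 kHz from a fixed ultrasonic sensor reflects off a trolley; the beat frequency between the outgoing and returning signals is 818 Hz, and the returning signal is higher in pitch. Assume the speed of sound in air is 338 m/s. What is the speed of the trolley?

Double Doppler shift off a moving reflector: f₂ = f₀ · (v + u)/(v − u) (u > 0 toward emitter).
Returning signal is higher, so f₂ = f₀ + Δf = 40840 + 818 = 41658 Hz.
Rearranging, u = v · (f₂ − f₀)/(f₂ + f₀) = 338 × 818/82498 ≈ 3.4 m/s.
So the trolley is moving at 3.4 m/s toward the emitter.

3.4 m/s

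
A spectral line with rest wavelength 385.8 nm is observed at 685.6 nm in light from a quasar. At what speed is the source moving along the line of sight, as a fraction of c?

λ'/λ₀ = 1.7771 > 1 (redshift), so the source is receding.
λ'/λ₀ = √((1 + β)/(1 − β)) for a receding source ⇒ β = (r² − 1)/(r² + 1) with r = λ'/λ₀.
β = (3.1580 − 1)/(3.1580 + 1) ≈ 0.519.

0.519c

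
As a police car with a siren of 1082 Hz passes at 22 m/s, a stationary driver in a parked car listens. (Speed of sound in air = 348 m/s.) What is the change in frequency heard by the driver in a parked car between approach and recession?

Approaching: f₁ = f · v/(v − v_s) = 1082 × 348/326 ≈ 1155 Hz.
Receding: f₂ = f · v/(v + v_s) = 1082 × 348/370 ≈ 1018 Hz.
Drop: f₁ − f₂ = 2f·v·v_s/(v² − v_s²) = 2 × 1082 × 348 × 22/(348² − 22²) ≈ 137 Hz.

137 Hz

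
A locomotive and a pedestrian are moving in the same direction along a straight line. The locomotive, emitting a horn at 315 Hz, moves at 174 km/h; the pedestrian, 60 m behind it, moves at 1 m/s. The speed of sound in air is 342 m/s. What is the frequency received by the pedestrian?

174 km/h = 48.33 m/s.
The pedestrian is behind, so the locomotive is moving away from it while the pedestrian is moving toward the locomotive.
General Doppler shift: f' = f · (v + v_o)/(v + v_s).
f' = 315 × (342 + 1)/(342 + 48.33) = 315 × 343/390.33 ≈ 277 Hz.

277 Hz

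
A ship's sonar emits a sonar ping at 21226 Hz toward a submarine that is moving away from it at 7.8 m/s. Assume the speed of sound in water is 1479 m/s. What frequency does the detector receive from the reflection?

At the submarine (a moving observer), f₁ = f₀ · (v − u)/v = 21226 × 1471.2/1479 ≈ 21114 Hz.
On reflection it acts as a source moving away from the stationary detector: f₂ = f₁ · v/(v + u) = 21114 × 1479/1486.8 ≈ 21003 Hz.

21003 Hz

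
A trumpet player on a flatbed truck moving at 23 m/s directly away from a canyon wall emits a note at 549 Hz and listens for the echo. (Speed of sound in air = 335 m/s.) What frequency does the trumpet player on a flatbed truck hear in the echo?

478 Hz

The canyon wall receives the sound from a moving source: f₁ = f₀ · v/(v + v_e) = 549 × 335/358 ≈ 514 Hz.
On the return leg the trumpet player on a flatbed truck is a moving observer: f₂ = f₁ · (v − v_e)/v = 514 × 312/335 ≈ 478 Hz.
Equivalently f₂ = f₀ · (v − v_e)/(v + v_e).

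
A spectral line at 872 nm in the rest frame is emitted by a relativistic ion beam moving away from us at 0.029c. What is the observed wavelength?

897.7 nm

Relativistic Doppler for wavelength: λ' = λ₀ · √((1 + β)/(1 − β)).
λ' = 872 × √(1.0290/0.9710) = 872 × 1.02943 ≈ 897.7 nm.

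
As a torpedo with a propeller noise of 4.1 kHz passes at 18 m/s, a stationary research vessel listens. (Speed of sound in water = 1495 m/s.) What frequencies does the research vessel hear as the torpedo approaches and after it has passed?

4.15 kHz approaching; 4.05 kHz receding

Approaching: f₁ = f · v/(v − v_s) = 4.1 × 1495/1477 ≈ 4.15 kHz.
Receding: f₂ = f · v/(v + v_s) = 4.1 × 1495/1513 ≈ 4.05 kHz.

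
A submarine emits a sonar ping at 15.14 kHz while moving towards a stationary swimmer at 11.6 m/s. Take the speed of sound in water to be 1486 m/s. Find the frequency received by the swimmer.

15.26 kHz

Moving source, stationary observer: f' = f · v/(v − v_s) since the source is approaching.
f' = 15.14 × 1486/(1486 − 11.6) = 15.14 × 1486/1474 ≈ 15.26 kHz.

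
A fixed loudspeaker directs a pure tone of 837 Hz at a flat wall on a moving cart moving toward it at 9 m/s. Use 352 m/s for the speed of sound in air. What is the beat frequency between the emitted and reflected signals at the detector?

The flat wall on a moving cart first receives the wave as a moving observer: f₁ = f₀ · (v + u)/v = 837 × (352 + 9)/352 ≈ 858.4 Hz.
On reflection it acts as a source moving toward the stationary detector: f₂ = f₁ · v/(v − u) = 858.4 × 352/343 ≈ 880.9 Hz.
Beat frequency: |f₂ − f₀| = 2u·f₀/(v − u) = 2 × 9 × 837/343 ≈ 43.9 Hz.

43.9 Hz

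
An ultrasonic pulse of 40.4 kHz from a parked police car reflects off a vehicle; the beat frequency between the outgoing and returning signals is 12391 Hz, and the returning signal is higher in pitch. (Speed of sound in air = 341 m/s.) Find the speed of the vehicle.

Double Doppler shift off a moving reflector: f₂ = f₀ · (v + u)/(v − u) (u > 0 toward emitter).
Returning signal is higher, so f₂ = f₀ + Δf = 40400 + 12391 = 52791 Hz.
Rearranging, u = v · (f₂ − f₀)/(f₂ + f₀) = 341 × 12391/93191 ≈ 45 m/s.
So the vehicle is moving at 45 m/s toward the emitter.

45 m/s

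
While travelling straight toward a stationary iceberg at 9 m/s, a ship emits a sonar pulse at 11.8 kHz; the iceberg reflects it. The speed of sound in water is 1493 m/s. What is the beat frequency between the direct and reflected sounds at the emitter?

The iceberg receives the sound from a moving source: f₁ = f₀ · v/(v − v_e) = 11.8 × 1493/1484 ≈ 11.8716 kHz.
On the return leg the ship is a moving observer: f₂ = f₁ · (v + v_e)/v = 11.8716 × 1502/1493 ≈ 11.9431 kHz.
Equivalently f₂ = f₀ · (v + v_e)/(v − v_e).
Beat against the emitted tone (with f₀ = 11800 Hz): |f₂ − f₀| = 2v_e·f₀/(v − v_e) = 2 × 9 × 11800/1484 ≈ 143 Hz.

143 Hz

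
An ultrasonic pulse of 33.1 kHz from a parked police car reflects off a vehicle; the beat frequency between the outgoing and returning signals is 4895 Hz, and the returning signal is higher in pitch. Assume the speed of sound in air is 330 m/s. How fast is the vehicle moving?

22.7 m/s

Double Doppler shift off a moving reflector: f₂ = f₀ · (v + u)/(v − u) (u > 0 toward emitter).
Returning signal is higher, so f₂ = f₀ + Δf = 33100 + 4895 = 37995 Hz.
Rearranging, u = v · (f₂ − f₀)/(f₂ + f₀) = 330 × 4895/71095 ≈ 22.7 m/s.
So the vehicle is moving at 22.7 m/s toward the emitter.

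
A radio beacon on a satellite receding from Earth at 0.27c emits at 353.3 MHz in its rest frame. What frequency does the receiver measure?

267.9 MHz

Relativistic Doppler for frequency: f' = f₀ · √((1 − β)/(1 + β)).
f' = 353.3 × √(0.7300/1.2700) = 353.3 × 0.75816 ≈ 267.9 MHz.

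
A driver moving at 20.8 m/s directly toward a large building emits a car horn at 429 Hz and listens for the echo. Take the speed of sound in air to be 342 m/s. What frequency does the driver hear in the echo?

The large building receives the sound from a moving source: f₁ = f₀ · v/(v − v_e) = 429 × 342/321.2 ≈ 457 Hz.
On the return leg the driver is a moving observer: f₂ = f₁ · (v + v_e)/v = 457 × 362.8/342 ≈ 485 Hz.
Equivalently f₂ = f₀ · (v + v_e)/(v − v_e).

485 Hz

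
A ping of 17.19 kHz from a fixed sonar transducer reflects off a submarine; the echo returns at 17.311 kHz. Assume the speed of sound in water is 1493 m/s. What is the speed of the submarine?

5.2 m/s

Double Doppler shift off a moving reflector: f₂ = f₀ · (v + u)/(v − u) (u > 0 toward emitter).
Rearranging, u = v · (f₂ − f₀)/(f₂ + f₀) = 1493 × 0.121/34.501 ≈ 5.2 m/s.
So the submarine is moving at 5.2 m/s toward the emitter.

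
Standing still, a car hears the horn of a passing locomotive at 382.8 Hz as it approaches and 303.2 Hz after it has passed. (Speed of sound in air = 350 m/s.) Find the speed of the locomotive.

41 m/s

f₁/f₂ = (v + v_s)/(v − v_s), so v_s = v · (f₁ − f₂)/(f₁ + f₂).
v_s = 350 × (382.8 − 303.2)/(382.8 + 303.2) = 350 × 79.6/686.0 ≈ 41 m/s.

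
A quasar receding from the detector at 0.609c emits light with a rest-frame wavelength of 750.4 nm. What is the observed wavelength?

Relativistic Doppler for wavelength: λ' = λ₀ · √((1 + β)/(1 − β)).
λ' = 750.4 × √(1.6090/0.3910) = 750.4 × 2.02857 ≈ 1522.2 nm.

1522.2 nm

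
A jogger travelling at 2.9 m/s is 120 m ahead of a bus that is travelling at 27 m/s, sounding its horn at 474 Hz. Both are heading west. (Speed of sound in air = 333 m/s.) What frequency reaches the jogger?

511 Hz

The jogger is ahead, so the bus is moving toward it while the jogger is moving away from the bus.
General Doppler shift: f' = f · (v − v_o)/(v − v_s).
f' = 474 × (333 − 2.9)/(333 − 27) = 474 × 330.1/306 ≈ 511 Hz.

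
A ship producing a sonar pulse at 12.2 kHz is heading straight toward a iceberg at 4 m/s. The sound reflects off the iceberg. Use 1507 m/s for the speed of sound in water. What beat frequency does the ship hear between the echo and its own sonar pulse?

The iceberg receives the sound from a moving source: f₁ = f₀ · v/(v − v_e) = 12.2 × 1507/1503 ≈ 12.2325 kHz.
On the return leg the ship is a moving observer: f₂ = f₁ · (v + v_e)/v = 12.2325 × 1511/1507 ≈ 12.2649 kHz.
Equivalently f₂ = f₀ · (v + v_e)/(v − v_e).
Beat against the emitted tone (with f₀ = 12200 Hz): |f₂ − f₀| = 2v_e·f₀/(v − v_e) = 2 × 4 × 12200/1503 ≈ 65 Hz.

65 Hz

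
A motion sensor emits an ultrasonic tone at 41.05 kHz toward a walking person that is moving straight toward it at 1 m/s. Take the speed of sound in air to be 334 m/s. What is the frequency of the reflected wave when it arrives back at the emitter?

41.3 kHz

The walking person first receives the wave as a moving observer: f₁ = f₀ · (v + u)/v = 41.05 × (334 + 1)/334 ≈ 41.2 kHz.
On reflection it acts as a source moving toward the stationary detector: f₂ = f₁ · v/(v − u) = 41.2 × 334/333 ≈ 41.3 kHz.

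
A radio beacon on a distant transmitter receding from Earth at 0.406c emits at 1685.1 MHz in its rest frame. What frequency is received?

Relativistic Doppler for frequency: f' = f₀ · √((1 − β)/(1 + β)).
f' = 1685.1 × √(0.5940/1.4060) = 1685.1 × 0.64998 ≈ 1095.3 MHz.

1095.3 MHz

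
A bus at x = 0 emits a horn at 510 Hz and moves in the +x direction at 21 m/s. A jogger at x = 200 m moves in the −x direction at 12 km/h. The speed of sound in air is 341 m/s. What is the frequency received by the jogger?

549 Hz

12 km/h = 3.333 m/s.
The observer lies on the +x side, so the source is heading toward the observer and the observer is heading toward the source.
General Doppler shift: f' = f · (v + v_o)/(v − v_s).
f' = 510 × (341 + 3.333)/(341 − 21) = 510 × 344.33/320 ≈ 549 Hz.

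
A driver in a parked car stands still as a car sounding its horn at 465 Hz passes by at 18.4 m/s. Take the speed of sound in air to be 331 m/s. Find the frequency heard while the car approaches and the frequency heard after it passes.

Approaching: f₁ = f · v/(v − v_s) = 465 × 331/312.6 ≈ 492 Hz.
Receding: f₂ = f · v/(v + v_s) = 465 × 331/349.4 ≈ 441 Hz.

492 Hz approaching; 441 Hz receding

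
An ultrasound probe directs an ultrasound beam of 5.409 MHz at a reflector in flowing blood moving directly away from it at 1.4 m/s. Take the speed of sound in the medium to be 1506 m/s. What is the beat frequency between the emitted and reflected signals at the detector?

10047 Hz

The reflector in flowing blood first receives the wave as a moving observer: f₁ = f₀ · (v − u)/v = 5.409 × (1506 − 1.4)/1506 ≈ 5.40397 MHz.
On reflection it acts as a source moving away from the stationary detector: f₂ = f₁ · v/(v + u) = 5.40397 × 1506/1507.4 ≈ 5.39895 MHz.
Equivalently f₂ = f₀ · (v − u)/(v + u).
Beat frequency (with f₀ = 5409000 Hz): |f₂ − f₀| = 2u·f₀/(v + u) = 2 × 1.4 × 5409000/1507.4 ≈ 10047 Hz.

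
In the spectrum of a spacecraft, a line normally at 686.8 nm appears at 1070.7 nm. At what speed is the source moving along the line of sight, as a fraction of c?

0.417c

λ'/λ₀ = 1.5590 > 1 (redshift), so the source is receding.
λ'/λ₀ = √((1 + β)/(1 − β)) for a receding source ⇒ β = (r² − 1)/(r² + 1) with r = λ'/λ₀.
β = (2.4304 − 1)/(2.4304 + 1) ≈ 0.417.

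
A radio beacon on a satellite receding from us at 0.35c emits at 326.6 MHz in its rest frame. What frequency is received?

226.6 MHz

Relativistic Doppler for frequency: f' = f₀ · √((1 − β)/(1 + β)).
f' = 326.6 × √(0.6500/1.3500) = 326.6 × 0.69389 ≈ 226.6 MHz.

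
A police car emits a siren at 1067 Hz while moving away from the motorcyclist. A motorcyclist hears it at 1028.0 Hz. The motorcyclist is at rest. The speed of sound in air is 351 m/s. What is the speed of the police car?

13.3 m/s

f' = f · v/(v + v_s) ⇒ v_s = v · |1 − f/f'|.
v_s = 351 × |1 − 1067/1028.0| = 351 × 0.03794 ≈ 13.3 m/s.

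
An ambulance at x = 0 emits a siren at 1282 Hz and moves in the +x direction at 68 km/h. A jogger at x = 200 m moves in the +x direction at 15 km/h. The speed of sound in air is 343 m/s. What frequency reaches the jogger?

1340 Hz

68 km/h = 18.89 m/s; 15 km/h = 4.167 m/s.
The observer lies on the +x side, so the source is heading toward the observer and the observer is heading away from the source.
General Doppler shift: f' = f · (v − v_o)/(v − v_s).
f' = 1282 × (343 − 4.167)/(343 − 18.89) = 1282 × 338.83/324.11 ≈ 1340 Hz.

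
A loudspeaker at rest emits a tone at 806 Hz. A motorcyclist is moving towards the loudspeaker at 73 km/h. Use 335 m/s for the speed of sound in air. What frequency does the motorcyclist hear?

855 Hz

73 km/h = 20.28 m/s.
Only the observer moves, toward the source, so f' = f · (v + v_o)/v.
f' = 806 × (335 + 20.28)/335 = 806 × 355.28/335 ≈ 855 Hz.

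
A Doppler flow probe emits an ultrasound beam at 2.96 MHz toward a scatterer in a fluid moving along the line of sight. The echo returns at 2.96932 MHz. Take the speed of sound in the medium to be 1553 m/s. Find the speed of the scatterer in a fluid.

Double Doppler shift off a moving reflector: f₂ = f₀ · (v + u)/(v − u) (u > 0 toward emitter).
Rearranging, u = v · (f₂ − f₀)/(f₂ + f₀) = 1553 × 0.00932/5.92932 ≈ 2.44 m/s.
So the scatterer in a fluid is moving at 2.44 m/s toward the emitter.

2.44 m/s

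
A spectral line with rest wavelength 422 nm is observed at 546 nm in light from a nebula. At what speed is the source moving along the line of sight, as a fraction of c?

0.252

λ'/λ₀ = 1.2938 > 1 (redshift), so the source is receding.
λ'/λ₀ = √((1 + β)/(1 − β)) for a receding source ⇒ β = (r² − 1)/(r² + 1) with r = λ'/λ₀.
β = (1.6740 − 1)/(1.6740 + 1) ≈ 0.252.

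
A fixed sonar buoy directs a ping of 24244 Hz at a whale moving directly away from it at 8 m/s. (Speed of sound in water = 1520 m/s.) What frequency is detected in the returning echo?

The whale first receives the wave as a moving observer: f₁ = f₀ · (v − u)/v = 24244 × (1520 − 8)/1520 ≈ 24116 Hz.
On reflection it acts as a source moving away from the stationary detector: f₂ = f₁ · v/(v + u) = 24116 × 1520/1528 ≈ 23990 Hz.
Equivalently f₂ = f₀ · (v − u)/(v + u).

23990 Hz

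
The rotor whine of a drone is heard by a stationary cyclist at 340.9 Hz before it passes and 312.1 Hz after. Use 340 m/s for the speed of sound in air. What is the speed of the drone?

15.0 m/s

f₁/f₂ = (v + v_s)/(v − v_s), so v_s = v · (f₁ − f₂)/(f₁ + f₂).
v_s = 340 × (340.9 − 312.1)/(340.9 + 312.1) = 340 × 28.8/653.0 ≈ 15.0 m/s.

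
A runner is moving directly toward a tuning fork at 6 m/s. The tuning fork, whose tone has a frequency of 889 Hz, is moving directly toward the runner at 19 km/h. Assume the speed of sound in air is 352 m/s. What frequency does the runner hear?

19 km/h = 5.278 m/s.
With source approaching and observer approaching, f' = f · (v + v_o)/(v − v_s).
f' = 889 × (352 + 6)/(352 − 5.278) = 889 × 358/346.72 ≈ 918 Hz.

918 Hz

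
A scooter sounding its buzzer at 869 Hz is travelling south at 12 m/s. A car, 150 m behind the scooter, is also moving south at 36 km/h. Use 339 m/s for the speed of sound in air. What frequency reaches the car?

36 km/h = 10 m/s.
The car is behind, so the scooter is moving away from it while the car is moving toward the scooter.
Both move, so f' = f · (v + v_o)/(v + v_s).
f' = 869 × (339 + 10)/(339 + 12) = 869 × 349/351 ≈ 864 Hz.

864 Hz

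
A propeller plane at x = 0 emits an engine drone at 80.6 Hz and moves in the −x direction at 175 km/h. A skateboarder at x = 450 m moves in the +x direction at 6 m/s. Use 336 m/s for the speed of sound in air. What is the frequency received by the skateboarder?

175 km/h = 48.61 m/s.
The observer lies on the +x side, so the source is heading away from the observer and the observer is heading away from the source.
Both move, so f' = f · (v − v_o)/(v + v_s).
f' = 80.6 × (336 − 6)/(336 + 48.61) = 80.6 × 330/384.61 ≈ 69 Hz.

69 Hz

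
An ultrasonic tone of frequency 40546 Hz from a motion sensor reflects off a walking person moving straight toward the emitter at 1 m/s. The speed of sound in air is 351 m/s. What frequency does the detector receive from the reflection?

40778 Hz

At the walking person (a moving observer), f₁ = f₀ · (v + u)/v = 40546 × 352/351 ≈ 40662 Hz.
On reflection it acts as a source moving toward the stationary detector: f₂ = f₁ · v/(v − u) = 40662 × 351/350 ≈ 40778 Hz.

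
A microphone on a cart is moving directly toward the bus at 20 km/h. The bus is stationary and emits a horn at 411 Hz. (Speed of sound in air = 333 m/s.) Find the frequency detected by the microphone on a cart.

20 km/h = 5.556 m/s.
Moving observer, stationary source: f' = f · (v + v_o)/v.
f' = 411 × (333 + 5.556)/333 = 411 × 338.56/333 ≈ 418 Hz.

418 Hz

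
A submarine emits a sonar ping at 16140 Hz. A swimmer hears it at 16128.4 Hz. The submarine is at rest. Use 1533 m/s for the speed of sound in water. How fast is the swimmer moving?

f' < f, so the swimmer is receding.
f' = f · (v − v_o)/v ⇒ v_o = v · |f'/f − 1|.
v_o = 1533 × |16128.4/16140 − 1| = 1533 × 0.0007187 ≈ 1.10 m/s.

1.10 m/s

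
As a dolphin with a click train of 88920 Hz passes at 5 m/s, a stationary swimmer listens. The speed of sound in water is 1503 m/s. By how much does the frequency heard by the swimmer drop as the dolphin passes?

592 Hz

Approaching: f₁ = f · v/(v − v_s) = 88920 × 1503/1498 ≈ 89217 Hz.
Receding: f₂ = f · v/(v + v_s) = 88920 × 1503/1508 ≈ 88625 Hz.
Drop: f₁ − f₂ = 2f·v·v_s/(v² − v_s²) = 2 × 88920 × 1503 × 5/(1503² − 5²) ≈ 592 Hz.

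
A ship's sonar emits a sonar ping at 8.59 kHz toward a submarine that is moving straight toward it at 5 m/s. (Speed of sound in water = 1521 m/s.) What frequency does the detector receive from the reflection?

At the submarine (a moving observer), f₁ = f₀ · (v + u)/v = 8.59 × 1526/1521 ≈ 8.62 kHz.
The reflection then acts as a moving source: f₂ = f₁ · v/(v − u) ≈ 8.65 kHz.

8.65 kHz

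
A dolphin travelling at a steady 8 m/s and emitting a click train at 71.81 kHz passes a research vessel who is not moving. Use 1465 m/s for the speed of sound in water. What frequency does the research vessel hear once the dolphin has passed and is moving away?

71.4 kHz

Receding: f₂ = f · v/(v + v_s) = 71.81 × 1465/1473 ≈ 71.4 kHz.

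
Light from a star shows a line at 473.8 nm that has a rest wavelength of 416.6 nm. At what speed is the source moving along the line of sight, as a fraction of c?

λ'/λ₀ = 1.1373 > 1 (redshift), so the source is receding.
λ'/λ₀ = √((1 + β)/(1 − β)) for a receding source ⇒ β = (r² − 1)/(r² + 1) with r = λ'/λ₀.
β = (1.2935 − 1)/(1.2935 + 1) ≈ 0.128.

0.128c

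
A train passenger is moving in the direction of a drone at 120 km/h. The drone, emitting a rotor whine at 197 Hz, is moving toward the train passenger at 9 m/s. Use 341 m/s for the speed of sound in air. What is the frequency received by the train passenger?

120 km/h = 33.33 m/s.
With source approaching and observer approaching, f' = f · (v + v_o)/(v − v_s).
f' = 197 × (341 + 33.33)/(341 − 9) = 197 × 374.33/332 ≈ 222 Hz.

222 Hz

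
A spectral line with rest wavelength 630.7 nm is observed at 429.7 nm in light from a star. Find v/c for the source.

0.366c

λ'/λ₀ = 0.6813 < 1 (blueshift), so the source is approaching.
λ'/λ₀ = √((1 − β)/(1 + β)) for an approaching source ⇒ β = (1 − r²)/(1 + r²) with r = λ'/λ₀.
β = (1 − 0.4642)/(1 + 0.4642) ≈ 0.366.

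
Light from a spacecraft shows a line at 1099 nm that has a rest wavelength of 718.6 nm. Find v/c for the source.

λ'/λ₀ = 1.5294 > 1 (redshift), so the source is receding.
λ'/λ₀ = √((1 + β)/(1 − β)) for a receding source ⇒ β = (r² − 1)/(r² + 1) with r = λ'/λ₀.
β = (2.3390 − 1)/(2.3390 + 1) ≈ 0.401.

0.401c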